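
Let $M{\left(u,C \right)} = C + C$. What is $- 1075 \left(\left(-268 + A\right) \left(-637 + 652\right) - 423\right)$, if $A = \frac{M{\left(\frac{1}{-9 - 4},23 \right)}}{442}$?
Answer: $\frac{1055174850}{221} \approx 4.7745 \cdot 10^{6}$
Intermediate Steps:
$M{\left(u,C \right)} = 2 C$
$A = \frac{23}{221}$ ($A = \frac{2 \cdot 23}{442} = 46 \cdot \frac{1}{442} = \frac{23}{221} \approx 0.10407$)
$- 1075 \left(\left(-268 + A\right) \left(-637 + 652\right) - 423\right) = - 1075 \left(\left(-268 + \frac{23}{221}\right) \left(-637 + 652\right) - 423\right) = - 1075 \left(\left(- \frac{59205}{221}\right) 15 - 423\right) = - 1075 \left(- \frac{888075}{221} - 423\right) = \left(-1075\right) \left(- \frac{981558}{221}\right) = \frac{1055174850}{221}$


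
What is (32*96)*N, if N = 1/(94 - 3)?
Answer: 3072/91 ≈ 33.758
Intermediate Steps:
N = 1/91 ≈ 0.010989
(32*96)*N = (32*96)*(1/91) = 3072*(1/91) = 3072/91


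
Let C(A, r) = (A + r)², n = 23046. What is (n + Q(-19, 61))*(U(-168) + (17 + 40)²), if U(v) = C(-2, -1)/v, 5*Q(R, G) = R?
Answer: 20961604551/280 ≈ 7.4863e+7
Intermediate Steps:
Q(R, G) = R/5
U(v) = 9/v (U(v) = (-2 - 1)²/v = (-3)²/v = 9/v)
(n + Q(-19, 61))*(U(-168) + (17 + 40)²) = (23046 + (⅕)*(-19))*(9/(-168) + (17 + 40)²) = (23046 - 19/5)*(9*(-1/168) + 57²) = 115211*(-3/56 + 3249)/5 = (115211/5)*(181941/56) = 20961604551/280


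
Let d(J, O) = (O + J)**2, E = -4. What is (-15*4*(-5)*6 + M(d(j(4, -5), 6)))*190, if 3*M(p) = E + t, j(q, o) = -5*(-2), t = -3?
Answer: 1024670/3 ≈ 3.4156e+5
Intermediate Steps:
j(q, o) = 10
d(J, O) = (J + O)**2
M(p) = -7/3 (M(p) = (-4 - 3)/3 = (1/3)*(-7) = -7/3)
(-15*4*(-5)*6 + M(d(j(4, -5), 6)))*190 = (-15*4*(-5)*6 - 7/3)*190 = (-(-300)*6 - 7/3)*190 = (-15*(-120) - 7/3)*190 = (1800 - 7/3)*190 = (5393/3)*190 = 1024670/3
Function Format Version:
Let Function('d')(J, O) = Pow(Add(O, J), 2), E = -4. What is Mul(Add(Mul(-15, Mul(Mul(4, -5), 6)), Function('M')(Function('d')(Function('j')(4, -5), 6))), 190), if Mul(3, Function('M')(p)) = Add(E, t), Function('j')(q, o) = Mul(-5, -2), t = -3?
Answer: Rational(1024670, 3) ≈ 3.4156e+5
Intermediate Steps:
Function('j')(q, o) = 10
Function('d')(J, O) = Pow(Add(J, O), 2)
Function('M')(p) = Rational(-7, 3) (Function('M')(p) = Mul(Rational(1, 3), Add(-4, -3)) = Mul(Rational(1, 3), -7) = Rational(-7, 3))
Mul(Add(Mul(-15, Mul(Mul(4, -5), 6)), Function('M')(Function('d')(Function('j')(4, -5), 6))), 190) = Mul(Add(Mul(-15, Mul(Mul(4, -5), 6)), Rational(-7, 3)), 190) = Mul(Add(Mul(-15, Mul(-20, 6)), Rational(-7, 3)), 190) = Mul(Add(Mul(-15, -120), Rational(-7, 3)), 190) = Mul(Add(1800, Rational(-7, 3)), 190) = Mul(Rational(5393, 3), 190) = Rational(1024670, 3)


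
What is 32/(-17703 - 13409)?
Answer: -4/3889 ≈ -0.0010285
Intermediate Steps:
32/(-17703 - 13409) = 32/(-31112) = 32*(-1/31112) = -4/3889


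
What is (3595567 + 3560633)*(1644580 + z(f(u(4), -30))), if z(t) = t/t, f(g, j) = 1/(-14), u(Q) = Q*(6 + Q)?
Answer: 11768950552200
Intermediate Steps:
f(g, j) = -1/14
z(t) = 1
(3595567 + 3560633)*(1644580 + z(f(u(4), -30))) = (3595567 + 3560633)*(1644580 + 1) = 7156200*1644581 = 11768950552200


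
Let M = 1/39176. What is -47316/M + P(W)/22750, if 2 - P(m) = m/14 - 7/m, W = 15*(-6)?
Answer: -26567461786314739/14332500 ≈ -1.8537e+9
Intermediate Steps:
W = -90
M = 1/39176 ≈ 2.5526e-5
P(m) = 2 + 7/m - m/14 (P(m) = 2 - (m/14 - 7/m) = 2 - (-7/m + m/14) = 2 + (7/m - m/14) = 2 + 7/m - m/14)
-47316/M + P(W)/22750 = -47316/1/39176 + (2 + 7/(-90) - 1/14*(-90))/22750 = -47316*39176 + (2 + 7*(-1/90) + 45/7)*(1/22750) = -1853651616 + (2 - 7/90 + 45/7)*(1/22750) = -1853651616 + (5261/630)*(1/22750) = -1853651616 + 5261/14332500 = -26567461786314739/14332500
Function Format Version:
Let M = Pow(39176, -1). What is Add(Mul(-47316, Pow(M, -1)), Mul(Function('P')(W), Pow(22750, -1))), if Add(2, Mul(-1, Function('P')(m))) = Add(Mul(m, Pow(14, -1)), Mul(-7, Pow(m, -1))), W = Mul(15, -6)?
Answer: Rational(-26567461786314739, 14332500) ≈ -1.8537e+9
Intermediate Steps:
W = -90
M = Rational(1, 39176) ≈ 2.5526e-5
Function('P')(m) = Add(2, Mul(7, Pow(m, -1)), Mul(Rational(-1, 14), m)) (Function('P')(m) = Add(2, Mul(-1, Add(Mul(m, Pow(14, -1)), Mul(-7, Pow(m, -1))))) = Add(2, Mul(-1, Add(Mul(m, Rational(1, 14)), Mul(-7, Pow(m, -1))))) = Add(2, Mul(-1, Add(Mul(Rational(1, 14), m), Mul(-7, Pow(m, -1))))) = Add(2, Mul(-1, Add(Mul(-7, Pow(m, -1)), Mul(Rational(1, 14), m)))) = Add(2, Add(Mul(7, Pow(m, -1)), Mul(Rational(-1, 14), m))) = Add(2, Mul(7, Pow(m, -1)), Mul(Rational(-1, 14), m)))
Add(Mul(-47316, Pow(M, -1)), Mul(Function('P')(W), Pow(22750, -1))) = Add(Mul(-47316, Pow(Rational(1, 39176), -1)), Mul(Add(2, Mul(7, Pow(-90, -1)), Mul(Rational(-1, 14), -90)), Pow(22750, -1))) = Add(Mul(-47316, 39176), Mul(Add(2, Mul(7, Rational(-1, 90)), Rational(45, 7)), Rational(1, 22750))) = Add(-1853651616, Mul(Add(2, Rational(-7, 90), Rational(45, 7)), Rational(1, 22750))) = Add(-1853651616, Mul(Rational(5261, 630), Rational(1, 22750))) = Add(-1853651616, Rational(5261, 14332500)) = Rational(-26567461786314739, 14332500)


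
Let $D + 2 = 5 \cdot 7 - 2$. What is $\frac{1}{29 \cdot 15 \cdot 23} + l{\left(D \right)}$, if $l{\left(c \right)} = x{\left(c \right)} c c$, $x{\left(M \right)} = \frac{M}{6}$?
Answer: $\frac{99352987}{20010} \approx 4965.2$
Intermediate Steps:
$x{\left(M \right)} = \frac{M}{6}$ ($x{\left(M \right)} = M \frac{1}{6} = \frac{M}{6}$)
$D = 31$ ($D = -2 + \left(5 \cdot 7 - 2\right) = -2 + \left(35 - 2\right) = -2 + 33 = 31$)
$l{\left(c \right)} = \frac{c^{3}}{6}$ ($l{\left(c \right)} = \frac{c}{6} c c = \frac{c^{2}}{6} c = \frac{c^{3}}{6}$)
$\frac{1}{29 \cdot 15 \cdot 23} + l{\left(D \right)} = \frac{1}{29 \cdot 15 \cdot 23} + \frac{31^{3}}{6} = \frac{1}{435 \cdot 23} + \frac{1}{6} \cdot 29791 = \frac{1}{10005} + \frac{29791}{6} = \frac{99352987}{20010}$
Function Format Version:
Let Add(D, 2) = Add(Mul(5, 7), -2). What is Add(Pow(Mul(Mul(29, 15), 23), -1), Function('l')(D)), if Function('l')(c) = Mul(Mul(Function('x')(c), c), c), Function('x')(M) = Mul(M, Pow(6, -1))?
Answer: Rational(99352987, 20010) ≈ 4965.2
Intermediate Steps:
Function('x')(M) = Mul(Rational(1, 6), M) (Function('x')(M) = Mul(M, Rational(1, 6)) = Mul(Rational(1, 6), M))
D = 31 (D = Add(-2, Add(Mul(5, 7), -2)) = Add(-2, Add(35, -2)) = Add(-2, 33) = 31)
Function('l')(c) = Mul(Rational(1, 6), Pow(c, 3)) (Function('l')(c) = Mul(Mul(Mul(Rational(1, 6), c), c), c) = Mul(Mul(Rational(1, 6), Pow(c, 2)), c) = Mul(Rational(1, 6), Pow(c, 3)))
Add(Pow(Mul(Mul(29, 15), 23), -1), Function('l')(D)) = Add(Pow(Mul(Mul(29, 15), 23), -1), Mul(Rational(1, 6), Pow(31, 3))) = Add(Pow(Mul(435, 23), -1), Mul(Rational(1, 6), 29791)) = Add(Pow(10005, -1), Rational(29791, 6)) = Add(Rational(1, 10005), Rational(29791, 6)) = Rational(99352987, 20010)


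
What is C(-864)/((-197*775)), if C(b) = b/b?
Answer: -1/152675 ≈ -6.5499e-6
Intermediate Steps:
C(b) = 1
C(-864)/((-197*775)) = 1/(-197*775) = 1/(-152675) = 1*(-1/152675) = -1/152675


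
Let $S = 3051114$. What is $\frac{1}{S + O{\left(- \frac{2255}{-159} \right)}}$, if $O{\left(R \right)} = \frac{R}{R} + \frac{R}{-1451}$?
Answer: $\frac{230709}{703919688280} \approx 3.2775 \cdot 10^{-7}$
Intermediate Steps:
$O{\left(R \right)} = 1 - \frac{R}{1451}$ ($O{\left(R \right)} = 1 + R \left(- \frac{1}{1451}\right) = 1 - \frac{R}{1451}$)
$\frac{1}{S + O{\left(- \frac{2255}{-159} \right)}} = \frac{1}{3051114 + \left(1 - \frac{\left(-2255\right) \frac{1}{-159}}{1451}\right)} = \frac{1}{3051114 + \left(1 - \frac{\left(-2255\right) \left(- \frac{1}{159}\right)}{1451}\right)} = \frac{1}{3051114 + \left(1 - \frac{2255}{230709}\right)} = \frac{1}{3051114 + \frac{228454}{230709}} = \frac{1}{\frac{703919688280}{230709}} = \frac{230709}{703919688280}$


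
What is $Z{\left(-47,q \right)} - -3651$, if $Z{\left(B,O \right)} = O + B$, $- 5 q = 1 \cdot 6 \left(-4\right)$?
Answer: $\frac{18044}{5} \approx 3608.8$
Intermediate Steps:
$q = \frac{24}{5}$ ($q = - \frac{1 \cdot 6 \left(-4\right)}{5} = - \frac{6 \left(-4\right)}{5} = \left(- \frac{1}{5}\right) \left(-24\right) = \frac{24}{5} \approx 4.8$)
$Z{\left(B,O \right)} = B + O$
$Z{\left(-47,q \right)} - -3651 = \left(-47 + \frac{24}{5}\right) - -3651 = - \frac{211}{5} + 3651 = \frac{18044}{5}$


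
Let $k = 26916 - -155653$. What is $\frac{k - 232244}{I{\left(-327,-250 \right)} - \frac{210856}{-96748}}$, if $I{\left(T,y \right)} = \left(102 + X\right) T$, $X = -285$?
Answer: $- \frac{1201489225}{1447426981} \approx -0.83009$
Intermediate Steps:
$k = 182569$ ($k = 26916 + 155653 = 182569$)
$I{\left(T,y \right)} = - 183 T$ ($I{\left(T,y \right)} = \left(102 - 285\right) T = - 183 T$)
$\frac{k - 232244}{I{\left(-327,-250 \right)} - \frac{210856}{-96748}} = \frac{182569 - 232244}{\left(-183\right) \left(-327\right) - \frac{210856}{-96748}} = - \frac{49675}{59841 - - \frac{52714}{24187}} = - \frac{49675}{59841 + \frac{52714}{24187}} = - \frac{49675}{\frac{1447426981}{24187}} = \left(-49675\right) \frac{24187}{1447426981} = - \frac{1201489225}{1447426981}$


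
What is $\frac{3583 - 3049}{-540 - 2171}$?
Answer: $- \frac{534}{2711} \approx -0.19698$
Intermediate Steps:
$\frac{3583 - 3049}{-540 - 2171} = \frac{534}{-2711} = 534 \left(- \frac{1}{2711}\right) = - \frac{534}{2711}$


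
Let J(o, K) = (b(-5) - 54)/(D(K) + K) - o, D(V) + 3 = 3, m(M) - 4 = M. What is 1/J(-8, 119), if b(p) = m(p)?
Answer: 119/897 ≈ 0.13266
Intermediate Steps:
m(M) = 4 + M
D(V) = 0 (D(V) = -3 + 3 = 0)
b(p) = 4 + p
J(o, K) = -o - 55/K (J(o, K) = ((4 - 5) - 54)/(0 + K) - o = (-1 - 54)/K - o = -55/K - o = -o - 55/K)
1/J(-8, 119) = 1/(-1*(-8) - 55/119) = 1/(8 - 55*1/119) = 1/(8 - 55/119) = 1/(897/119) = 119/897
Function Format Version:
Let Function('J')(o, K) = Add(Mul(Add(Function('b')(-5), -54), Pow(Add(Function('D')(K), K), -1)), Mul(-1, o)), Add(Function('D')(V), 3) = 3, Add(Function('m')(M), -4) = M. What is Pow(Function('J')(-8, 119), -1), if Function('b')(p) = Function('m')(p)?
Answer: Rational(119, 897) ≈ 0.13266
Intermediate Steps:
Function('m')(M) = Add(4, M)
Function('D')(V) = 0 (Function('D')(V) = Add(-3, 3) = 0)
Function('b')(p) = Add(4, p)
Function('J')(o, K) = Add(Mul(-1, o), Mul(-55, Pow(K, -1))) (Function('J')(o, K) = Add(Mul(Add(Add(4, -5), -54), Pow(Add(0, K), -1)), Mul(-1, o)) = Add(Mul(Add(-1, -54), Pow(K, -1)), Mul(-1, o)) = Add(Mul(-55, Pow(K, -1)), Mul(-1, o)) = Add(Mul(-1, o), Mul(-55, Pow(K, -1))))
Pow(Function('J')(-8, 119), -1) = Pow(Add(Mul(-1, -8), Mul(-55, Pow(119, -1))), -1) = Pow(Add(8, Mul(-55, Rational(1, 119))), -1) = Pow(Add(8, Rational(-55, 119)), -1) = Pow(Rational(897, 119), -1) = Rational(119, 897)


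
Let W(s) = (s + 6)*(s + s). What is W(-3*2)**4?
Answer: 0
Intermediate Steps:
W(s) = 2*s*(6 + s) (W(s) = (6 + s)*(2*s) = 2*s*(6 + s))
W(-3*2)**4 = (2*(-3*2)*(6 - 3*2))**4 = (2*(-6)*(6 - 6))**4 = (2*(-6)*0)**4 = 0**4 = 0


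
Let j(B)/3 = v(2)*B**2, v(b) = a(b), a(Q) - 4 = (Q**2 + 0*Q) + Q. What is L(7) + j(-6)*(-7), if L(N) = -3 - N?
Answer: -7570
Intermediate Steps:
a(Q) = 4 + Q + Q**2 (a(Q) = 4 + ((Q**2 + 0*Q) + Q) = 4 + ((Q**2 + 0) + Q) = 4 + (Q**2 + Q) = 4 + (Q + Q**2) = 4 + Q + Q**2)
v(b) = 4 + b + b**2
j(B) = 30*B**2 (j(B) = 3*((4 + 2 + 2**2)*B**2) = 3*((4 + 2 + 4)*B**2) = 3*(10*B**2) = 30*B**2)
L(7) + j(-6)*(-7) = (-3 - 1*7) + (30*(-6)**2)*(-7) = (-3 - 7) + (30*36)*(-7) = -10 + 1080*(-7) = -10 - 7560 = -7570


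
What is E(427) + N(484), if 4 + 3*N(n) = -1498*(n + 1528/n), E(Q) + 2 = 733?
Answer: -29345413/121 ≈ -2.4252e+5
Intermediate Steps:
E(Q) = 731 (E(Q) = -2 + 733 = 731)
N(n) = -4/3 - 2288944/(3*n) - 1498*n/3 (N(n) = -4/3 + (-1498*(n + 1528/n))/3 = -4/3 + (-2288944/n - 1498*n)/3 = -4/3 + (-2288944/(3*n) - 1498*n/3) = -4/3 - 2288944/(3*n) - 1498*n/3)
E(427) + N(484) = 731 + (⅔)*(-1144472 - 1*484*(2 + 749*484))/484 = 731 + (⅔)*(1/484)*(-1144472 - 1*484*(2 + 362516)) = 731 + (⅔)*(1/484)*(-1144472 - 1*484*362518) = 731 + (⅔)*(1/484)*(-1144472 - 175458712) = 731 + (⅔)*(1/484)*(-176603184) = 731 - 29433864/121 = -29345413/121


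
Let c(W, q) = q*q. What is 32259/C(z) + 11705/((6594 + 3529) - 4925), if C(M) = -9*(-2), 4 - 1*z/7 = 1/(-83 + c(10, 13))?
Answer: 13991081/7797 ≈ 1794.4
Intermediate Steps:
c(W, q) = q²
z = 2401/86 (z = 28 - 7/(-83 + 13²) = 28 - 7/(-83 + 169) = 28 - 7/86 = 2401/86 ≈ 27.919)
C(M) = 18
32259/C(z) + 11705/((6594 + 3529) - 4925) = 32259/18 + 11705/((6594 + 3529) - 4925) = 32259*(1/18) + 11705/(10123 - 4925) = 10753/6 + 11705/5198 = 13991081/7797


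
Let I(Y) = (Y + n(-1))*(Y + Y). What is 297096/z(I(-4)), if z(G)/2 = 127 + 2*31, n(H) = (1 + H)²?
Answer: 49516/63 ≈ 785.97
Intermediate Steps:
I(Y) = 2*Y² (I(Y) = (Y + (1 - 1)²)*(Y + Y) = (Y + 0²)*(2*Y) = (Y + 0)*(2*Y) = Y*(2*Y) = 2*Y²)
z(G) = 378 (z(G) = 2*(127 + 2*31) = 2*(127 + 62) = 2*189 = 378)
297096/z(I(-4)) = 297096/378 = 297096*(1/378) = 49516/63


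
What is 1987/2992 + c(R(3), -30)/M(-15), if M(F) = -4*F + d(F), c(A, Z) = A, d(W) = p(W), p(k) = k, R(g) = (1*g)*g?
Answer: 12927/14960 ≈ 0.86410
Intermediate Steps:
R(g) = g**2 (R(g) = g*g = g**2)
d(W) = W
M(F) = -3*F (M(F) = -4*F + F = -3*F)
1987/2992 + c(R(3), -30)/M(-15) = 1987/2992 + 3**2/((-3*(-15))) = 1987*(1/2992) + 9/45 = 1987/2992 + 9*(1/45) = 1987/2992 + 1/5 = 12927/14960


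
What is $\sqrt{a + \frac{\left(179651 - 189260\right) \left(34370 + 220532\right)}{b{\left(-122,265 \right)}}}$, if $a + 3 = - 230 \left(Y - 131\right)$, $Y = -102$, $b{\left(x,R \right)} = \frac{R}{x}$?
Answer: $\frac{\sqrt{79191355918015}}{265} \approx 33581.0$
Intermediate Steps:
$a = 53587$ ($a = -3 - 230 \left(-102 - 131\right) = -3 - -53590 = -3 + 53590 = 53587$)
$\sqrt{a + \frac{\left(179651 - 189260\right) \left(34370 + 220532\right)}{b{\left(-122,265 \right)}}} = \sqrt{53587 + \frac{\left(179651 - 189260\right) \left(34370 + 220532\right)}{265 \frac{1}{-122}}} = \sqrt{53587 + \frac{\left(-9609\right) 254902}{265 \left(- \frac{1}{122}\right)}} = \sqrt{53587 - \frac{2449353318}{- \frac{265}{122}}} = \sqrt{53587 - - \frac{298821104796}{265}} = \sqrt{53587 + \frac{298821104796}{265}} = \sqrt{\frac{298835305351}{265}} = \frac{\sqrt{79191355918015}}{265}$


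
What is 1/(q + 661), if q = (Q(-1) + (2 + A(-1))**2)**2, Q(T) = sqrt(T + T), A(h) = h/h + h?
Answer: 675/455753 - 8*I*sqrt(2)/455753 ≈ 0.0014811 - 2.4824e-5*I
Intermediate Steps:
A(h) = 1 + h
Q(T) = sqrt(2)*sqrt(T) (Q(T) = sqrt(2*T) = sqrt(2)*sqrt(T))
q = (4 + I*sqrt(2))**2 (q = (sqrt(2)*sqrt(-1) + (2 + (1 - 1))**2)**2 = (sqrt(2)*I + (2 + 0)**2)**2 = (I*sqrt(2) + 2**2)**2 = (I*sqrt(2) + 4)**2 = (4 + I*sqrt(2))**2 ≈ 14.0 + 11.314*I)
1/(q + 661) = 1/((4 + I*sqrt(2))**2 + 661) = 1/(661 + (4 + I*sqrt(2))**2)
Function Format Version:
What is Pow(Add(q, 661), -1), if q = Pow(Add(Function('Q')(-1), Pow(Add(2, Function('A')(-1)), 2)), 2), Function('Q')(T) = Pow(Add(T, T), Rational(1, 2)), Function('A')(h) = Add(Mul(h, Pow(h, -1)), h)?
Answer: Add(Rational(675, 455753), Mul(Rational(-8, 455753), I, Pow(2, Rational(1, 2)))) ≈ Add(0.0014811, Mul(-2.4824e-5, I))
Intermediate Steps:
Function('A')(h) = Add(1, h)
Function('Q')(T) = Mul(Pow(2, Rational(1, 2)), Pow(T, Rational(1, 2))) (Function('Q')(T) = Pow(Mul(2, T), Rational(1, 2)) = Mul(Pow(2, Rational(1, 2)), Pow(T, Rational(1, 2))))
q = Pow(Add(4, Mul(I, Pow(2, Rational(1, 2)))), 2) (q = Pow(Add(Mul(Pow(2, Rational(1, 2)), Pow(-1, Rational(1, 2))), Pow(Add(2, Add(1, -1)), 2)), 2) = Pow(Add(Mul(Pow(2, Rational(1, 2)), I), Pow(Add(2, 0), 2)), 2) = Pow(Add(Mul(I, Pow(2, Rational(1, 2))), Pow(2, 2)), 2) = Pow(Add(Mul(I, Pow(2, Rational(1, 2))), 4), 2) = Pow(Add(4, Mul(I, Pow(2, Rational(1, 2)))), 2) ≈ Add(14.000, Mul(11.314, I)))
Pow(Add(q, 661), -1) = Pow(Add(Pow(Add(4, Mul(I, Pow(2, Rational(1, 2)))), 2), 661), -1) = Pow(Add(661, Pow(Add(4, Mul(I, Pow(2, Rational(1, 2)))), 2)), -1)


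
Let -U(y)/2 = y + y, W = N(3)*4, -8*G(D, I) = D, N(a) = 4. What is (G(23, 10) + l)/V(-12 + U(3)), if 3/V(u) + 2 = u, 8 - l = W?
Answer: 377/4 ≈ 94.250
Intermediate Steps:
G(D, I) = -D/8
W = 16 (W = 4*4 = 16)
U(y) = -4*y (U(y) = -2*(y + y) = -4*y)
l = -8 (l = 8 - 1*16 = 8 - 16 = -8)
V(u) = 3/(-2 + u)
(G(23, 10) + l)/V(-12 + U(3)) = (-1/8*23 - 8)/((3/(-2 + (-12 - 4*3)))) = (-23/8 - 8)/((3/(-2 + (-12 - 12)))) = -87/(8*(3/(-2 - 24))) = -87/(8*(3/(-26))) = -87/(8*(3*(-1/26))) = -87/(8*(-3/26)) = -87/8*(-26/3) = 377/4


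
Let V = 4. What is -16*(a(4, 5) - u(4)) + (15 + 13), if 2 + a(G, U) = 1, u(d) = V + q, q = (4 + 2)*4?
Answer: 492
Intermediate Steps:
q = 24 (q = 6*4 = 24)
u(d) = 28 (u(d) = 4 + 24 = 28)
a(G, U) = -1 (a(G, U) = -2 + 1 = -1)
-16*(a(4, 5) - u(4)) + (15 + 13) = -16*(-1 - 1*28) + (15 + 13) = -16*(-1 - 28) + 28 = -16*(-29) + 28 = 464 + 28 = 492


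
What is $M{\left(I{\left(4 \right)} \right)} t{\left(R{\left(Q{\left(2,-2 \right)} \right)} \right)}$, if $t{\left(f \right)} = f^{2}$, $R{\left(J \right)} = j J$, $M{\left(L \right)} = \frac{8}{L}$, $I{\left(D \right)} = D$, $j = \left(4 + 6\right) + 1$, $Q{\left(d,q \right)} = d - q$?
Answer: $3872$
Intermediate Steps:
$j = 11$ ($j = 10 + 1 = 11$)
$R{\left(J \right)} = 11 J$
$M{\left(I{\left(4 \right)} \right)} t{\left(R{\left(Q{\left(2,-2 \right)} \right)} \right)} = \frac{8}{4} \left(11 \left(2 - -2\right)\right)^{2} = 8 \cdot \frac{1}{4} \left(11 \left(2 + 2\right)\right)^{2} = 2 \left(11 \cdot 4\right)^{2} = 2 \cdot 44^{2} = 2 \cdot 1936 = 3872$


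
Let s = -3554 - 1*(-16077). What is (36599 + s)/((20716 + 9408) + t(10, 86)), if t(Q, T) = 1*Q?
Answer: 24561/15067 ≈ 1.6301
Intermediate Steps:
t(Q, T) = Q
s = 12523 (s = -3554 + 16077 = 12523)
(36599 + s)/((20716 + 9408) + t(10, 86)) = (36599 + 12523)/((20716 + 9408) + 10) = 49122/(30124 + 10) = 49122/30134 = 49122*(1/30134) = 24561/15067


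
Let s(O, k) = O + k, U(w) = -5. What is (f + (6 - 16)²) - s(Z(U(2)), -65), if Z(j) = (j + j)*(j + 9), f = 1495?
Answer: 1700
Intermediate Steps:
Z(j) = 2*j*(9 + j) (Z(j) = (2*j)*(9 + j) = 2*j*(9 + j))
(f + (6 - 16)²) - s(Z(U(2)), -65) = (1495 + (6 - 16)²) - (2*(-5)*(9 - 5) - 65) = (1495 + (-10)²) - (2*(-5)*4 - 65) = (1495 + 100) - (-40 - 65) = 1595 - 1*(-105) = 1595 + 105 = 1700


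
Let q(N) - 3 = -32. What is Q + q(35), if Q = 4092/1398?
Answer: -6075/233 ≈ -26.073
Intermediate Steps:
q(N) = -29 (q(N) = 3 - 32 = -29)
Q = 682/233 (Q = 4092*(1/1398) = 682/233 ≈ 2.9270)
Q + q(35) = 682/233 - 29 = -6075/233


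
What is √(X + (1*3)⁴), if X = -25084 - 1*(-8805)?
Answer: I*√16198 ≈ 127.27*I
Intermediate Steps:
X = -16279 (X = -25084 + 8805 = -16279)
√(X + (1*3)⁴) = √(-16279 + (1*3)⁴) = √(-16279 + 3⁴) = √(-16279 + 81) = √(-16198) = I*√16198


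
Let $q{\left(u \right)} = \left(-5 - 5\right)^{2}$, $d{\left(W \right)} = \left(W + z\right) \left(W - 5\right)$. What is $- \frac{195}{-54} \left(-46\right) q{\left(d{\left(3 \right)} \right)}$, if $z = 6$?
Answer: $- \frac{149500}{9} \approx -16611.0$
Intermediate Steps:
$d{\left(W \right)} = \left(-5 + W\right) \left(6 + W\right)$ ($d{\left(W \right)} = \left(W + 6\right) \left(W - 5\right) = \left(6 + W\right) \left(-5 + W\right) = \left(-5 + W\right) \left(6 + W\right)$)
$q{\left(u \right)} = 100$ ($q{\left(u \right)} = \left(-10\right)^{2} = 100$)
$- \frac{195}{-54} \left(-46\right) q{\left(d{\left(3 \right)} \right)} = - \frac{195}{-54} \left(-46\right) 100 = \left(-195\right) \left(- \frac{1}{54}\right) \left(-46\right) 100 = \frac{65}{18} \left(-46\right) 100 = \left(- \frac{1495}{9}\right) 100 = - \frac{149500}{9}$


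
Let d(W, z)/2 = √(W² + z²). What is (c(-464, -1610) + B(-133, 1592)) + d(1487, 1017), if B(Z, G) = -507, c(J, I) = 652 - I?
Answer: 1755 + 2*√3245458 ≈ 5358.0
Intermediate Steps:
d(W, z) = 2*√(W² + z²)
(c(-464, -1610) + B(-133, 1592)) + d(1487, 1017) = ((652 - 1*(-1610)) - 507) + 2*√(1487² + 1017²) = ((652 + 1610) - 507) + 2*√(2211169 + 1034289) = (2262 - 507) + 2*√3245458 = 1755 + 2*√3245458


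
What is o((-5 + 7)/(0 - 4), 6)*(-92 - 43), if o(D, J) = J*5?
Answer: -4050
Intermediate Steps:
o(D, J) = 5*J
o((-5 + 7)/(0 - 4), 6)*(-92 - 43) = (5*6)*(-92 - 43) = 30*(-135) = -4050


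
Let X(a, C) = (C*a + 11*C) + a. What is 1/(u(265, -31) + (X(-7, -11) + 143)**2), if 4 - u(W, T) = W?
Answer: 1/8203 ≈ 0.00012191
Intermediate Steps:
X(a, C) = a + 11*C + C*a (X(a, C) = (11*C + C*a) + a = a + 11*C + C*a)
u(W, T) = 4 - W
1/(u(265, -31) + (X(-7, -11) + 143)**2) = 1/((4 - 1*265) + ((-7 + 11*(-11) - 11*(-7)) + 143)**2) = 1/((4 - 265) + ((-7 - 121 + 77) + 143)**2) = 1/(-261 + (-51 + 143)**2) = 1/(-261 + 92**2) = 1/(-261 + 8464) = 1/8203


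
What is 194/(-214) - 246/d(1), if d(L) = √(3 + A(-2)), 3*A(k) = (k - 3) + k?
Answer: -97/107 - 123*√6 ≈ -302.19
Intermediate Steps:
A(k) = -1 + 2*k/3 (A(k) = ((k - 3) + k)/3 = ((-3 + k) + k)/3 = (-3 + 2*k)/3 = -1 + 2*k/3)
d(L) = √6/3 (d(L) = √(3 + (-1 + (⅔)*(-2))) = √(3 + (-1 - 4/3)) = √(3 - 7/3) = √(⅔) = √6/3)
194/(-214) - 246/d(1) = 194/(-214) - 246*√6/2 = 194*(-1/214) - 123*√6 = -97/107 - 123*√6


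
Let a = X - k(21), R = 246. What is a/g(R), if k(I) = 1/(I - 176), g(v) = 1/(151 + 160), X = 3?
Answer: 144926/155 ≈ 935.01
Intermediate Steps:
g(v) = 1/311
k(I) = 1/(-176 + I)
a = 466/155 (a = 3 - 1/(-176 + 21) = 3 - 1/(-155) = 3 - 1*(-1/155) = 3 + 1/155 = 466/155 ≈ 3.0065)
a/g(R) = 466/(155*(1/311)) = (466/155)*311 = 144926/155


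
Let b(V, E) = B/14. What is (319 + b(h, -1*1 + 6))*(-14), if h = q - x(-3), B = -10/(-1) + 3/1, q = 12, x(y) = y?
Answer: -4479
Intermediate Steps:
B = 13 (B = -10*(-1) + 3*1 = 10 + 3 = 13)
h = 15 (h = 12 - 1*(-3) = 12 + 3 = 15)
b(V, E) = 13/14
(319 + b(h, -1*1 + 6))*(-14) = (319 + 13/14)*(-14) = (4479/14)*(-14) = -4479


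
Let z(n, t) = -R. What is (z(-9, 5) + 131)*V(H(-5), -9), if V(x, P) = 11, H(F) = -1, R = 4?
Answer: 1397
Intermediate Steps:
z(n, t) = -4 (z(n, t) = -1*4 = -4)
(z(-9, 5) + 131)*V(H(-5), -9) = (-4 + 131)*11 = 127*11 = 1397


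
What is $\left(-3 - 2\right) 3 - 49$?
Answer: $-64$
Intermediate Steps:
$\left(-3 - 2\right) 3 - 49 = \left(-5\right) 3 - 49 = -15 - 49 = -64$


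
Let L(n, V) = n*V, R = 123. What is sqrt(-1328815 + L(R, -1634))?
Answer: I*sqrt(1529797) ≈ 1236.8*I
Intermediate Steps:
L(n, V) = V*n
sqrt(-1328815 + L(R, -1634)) = sqrt(-1328815 - 1634*123) = sqrt(-1328815 - 200982) = sqrt(-1529797) = I*sqrt(1529797)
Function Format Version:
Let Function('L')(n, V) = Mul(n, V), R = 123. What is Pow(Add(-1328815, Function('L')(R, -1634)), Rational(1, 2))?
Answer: Mul(I, Pow(1529797, Rational(1, 2))) ≈ Mul(1236.8, I)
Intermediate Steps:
Function('L')(n, V) = Mul(V, n)
Pow(Add(-1328815, Function('L')(R, -1634)), Rational(1, 2)) = Pow(Add(-1328815, Mul(-1634, 123)), Rational(1, 2)) = Pow(Add(-1328815, -200982), Rational(1, 2)) = Pow(-1529797, Rational(1, 2)) = Mul(I, Pow(1529797, Rational(1, 2)))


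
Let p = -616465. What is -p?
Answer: 616465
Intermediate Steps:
-p = -1*(-616465) = 616465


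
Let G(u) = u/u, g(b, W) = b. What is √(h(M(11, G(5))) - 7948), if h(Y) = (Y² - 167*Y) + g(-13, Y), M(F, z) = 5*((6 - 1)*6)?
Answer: I*√10511 ≈ 102.52*I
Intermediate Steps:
G(u) = 1
M(F, z) = 150 (M(F, z) = 5*(5*6) = 5*30 = 150)
h(Y) = -13 + Y² - 167*Y (h(Y) = (Y² - 167*Y) - 13 = -13 + Y² - 167*Y)
√(h(M(11, G(5))) - 7948) = √((-13 + 150² - 167*150) - 7948) = √((-13 + 22500 - 25050) - 7948) = √(-2563 - 7948) = √(-10511) = I*√10511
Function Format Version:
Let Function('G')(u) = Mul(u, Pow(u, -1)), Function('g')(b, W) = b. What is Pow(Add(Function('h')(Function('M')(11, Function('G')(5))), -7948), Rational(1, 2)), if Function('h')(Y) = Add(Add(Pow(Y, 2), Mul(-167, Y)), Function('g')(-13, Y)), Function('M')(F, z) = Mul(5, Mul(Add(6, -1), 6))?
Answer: Mul(I, Pow(10511, Rational(1, 2))) ≈ Mul(102.52, I)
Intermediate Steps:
Function('G')(u) = 1
Function('M')(F, z) = 150 (Function('M')(F, z) = Mul(5, Mul(5, 6)) = Mul(5, 30) = 150)
Function('h')(Y) = Add(-13, Pow(Y, 2), Mul(-167, Y)) (Function('h')(Y) = Add(Add(Pow(Y, 2), Mul(-167, Y)), -13) = Add(-13, Pow(Y, 2), Mul(-167, Y)))
Pow(Add(Function('h')(Function('M')(11, Function('G')(5))), -7948), Rational(1, 2)) = Pow(Add(Add(-13, Pow(150, 2), Mul(-167, 150)), -7948), Rational(1, 2)) = Pow(Add(Add(-13, 22500, -25050), -7948), Rational(1, 2)) = Pow(Add(-2563, -7948), Rational(1, 2)) = Pow(-10511, Rational(1, 2)) = Mul(I, Pow(10511, Rational(1, 2)))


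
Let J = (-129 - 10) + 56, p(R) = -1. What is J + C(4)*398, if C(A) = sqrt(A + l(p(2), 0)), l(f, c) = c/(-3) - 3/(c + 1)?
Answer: 315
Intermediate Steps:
J = -83 (J = -139 + 56 = -83)
l(f, c) = -3/(1 + c) - c/3 (l(f, c) = c*(-1/3) - 3/(1 + c) = -c/3 - 3/(1 + c) = -3/(1 + c) - c/3)
C(A) = sqrt(-3 + A) (C(A) = sqrt(A + (-9 - 1*0 - 1*0**2)/(3*(1 + 0))) = sqrt(A + (1/3)*(-9 + 0 - 1*0)/1) = sqrt(A + (1/3)*1*(-9 + 0 + 0)) = sqrt(A + (1/3)*1*(-9)) = sqrt(A - 3) = sqrt(-3 + A))
J + C(4)*398 = -83 + sqrt(-3 + 4)*398 = -83 + sqrt(1)*398 = -83 + 1*398 = -83 + 398 = 315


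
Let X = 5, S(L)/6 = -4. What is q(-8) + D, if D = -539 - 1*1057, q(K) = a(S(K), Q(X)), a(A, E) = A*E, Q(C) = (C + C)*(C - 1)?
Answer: -2556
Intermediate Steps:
S(L) = -24 (S(L) = 6*(-4) = -24)
Q(C) = 2*C*(-1 + C) (Q(C) = (2*C)*(-1 + C) = 2*C*(-1 + C))
q(K) = -960 (q(K) = -48*5*(-1 + 5) = -48*5*4 = -24*40 = -960)
D = -1596 (D = -539 - 1057 = -1596)
q(-8) + D = -960 - 1596 = -2556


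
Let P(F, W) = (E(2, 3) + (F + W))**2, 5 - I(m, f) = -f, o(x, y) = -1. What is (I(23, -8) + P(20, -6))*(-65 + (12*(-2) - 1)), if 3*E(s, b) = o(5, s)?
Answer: -16540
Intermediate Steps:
I(m, f) = 5 + f (I(m, f) = 5 - (-1)*f = 5 + f)
E(s, b) = -1/3 (E(s, b) = (1/3)*(-1) = -1/3)
P(F, W) = (-1/3 + F + W)**2 (P(F, W) = (-1/3 + (F + W))**2 = (-1/3 + F + W)**2)
(I(23, -8) + P(20, -6))*(-65 + (12*(-2) - 1)) = ((5 - 8) + (-1 + 3*20 + 3*(-6))**2/9)*(-65 + (12*(-2) - 1)) = (-3 + (-1 + 60 - 18)**2/9)*(-65 + (-24 - 1)) = (-3 + (1/9)*41**2)*(-65 - 25) = (-3 + (1/9)*1681)*(-90) = (-3 + 1681/9)*(-90) = (1654/9)*(-90) = -16540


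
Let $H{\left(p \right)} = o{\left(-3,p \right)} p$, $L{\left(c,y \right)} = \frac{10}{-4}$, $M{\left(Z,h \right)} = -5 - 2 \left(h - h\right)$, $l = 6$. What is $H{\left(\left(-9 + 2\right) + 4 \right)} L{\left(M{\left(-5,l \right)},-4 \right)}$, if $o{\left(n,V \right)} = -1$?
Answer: $- \frac{15}{2} \approx -7.5$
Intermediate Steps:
$M{\left(Z,h \right)} = -5$ ($M{\left(Z,h \right)} = -5 - 0 = -5 + 0 = -5$)
$L{\left(c,y \right)} = - \frac{5}{2}$ ($L{\left(c,y \right)} = 10 \left(- \frac{1}{4}\right) = - \frac{5}{2}$)
$H{\left(p \right)} = - p$
$H{\left(\left(-9 + 2\right) + 4 \right)} L{\left(M{\left(-5,l \right)},-4 \right)} = - (\left(-9 + 2\right) + 4) \left(- \frac{5}{2}\right) = - (-7 + 4) \left(- \frac{5}{2}\right) = \left(-1\right) \left(-3\right) \left(- \frac{5}{2}\right) = 3 \left(- \frac{5}{2}\right) = - \frac{15}{2}$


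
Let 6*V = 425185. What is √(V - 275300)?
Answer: I*√7359690/6 ≈ 452.15*I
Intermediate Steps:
V = 425185/6 (V = (⅙)*425185 = 425185/6 ≈ 70864.)
√(V - 275300) = √(425185/6 - 275300) = √(-1226615/6) = I*√7359690/6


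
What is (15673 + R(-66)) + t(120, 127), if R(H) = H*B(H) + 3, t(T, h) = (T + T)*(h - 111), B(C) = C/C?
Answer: 19450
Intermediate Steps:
B(C) = 1
t(T, h) = 2*T*(-111 + h) (t(T, h) = (2*T)*(-111 + h) = 2*T*(-111 + h))
R(H) = 3 + H (R(H) = H*1 + 3 = H + 3 = 3 + H)
(15673 + R(-66)) + t(120, 127) = (15673 + (3 - 66)) + 2*120*(-111 + 127) = (15673 - 63) + 2*120*16 = 15610 + 3840 = 19450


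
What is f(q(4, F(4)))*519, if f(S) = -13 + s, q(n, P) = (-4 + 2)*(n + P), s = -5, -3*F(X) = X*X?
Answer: -9342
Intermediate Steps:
F(X) = -X²/3 (F(X) = -X*X/3 = -X²/3)
q(n, P) = -2*P - 2*n (q(n, P) = -2*(P + n) = -2*P - 2*n)
f(S) = -18 (f(S) = -13 - 5 = -18)
f(q(4, F(4)))*519 = -18*519 = -9342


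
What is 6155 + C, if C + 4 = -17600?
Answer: -11449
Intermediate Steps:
C = -17604 (C = -4 - 17600 = -17604)
6155 + C = 6155 - 17604 = -11449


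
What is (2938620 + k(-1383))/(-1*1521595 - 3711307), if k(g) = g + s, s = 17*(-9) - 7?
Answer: -2937077/5232902 ≈ -0.56127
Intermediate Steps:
s = -160 (s = -153 - 7 = -160)
k(g) = -160 + g (k(g) = g - 160 = -160 + g)
(2938620 + k(-1383))/(-1*1521595 - 3711307) = (2938620 + (-160 - 1383))/(-1*1521595 - 3711307) = (2938620 - 1543)/(-1521595 - 3711307) = 2937077/(-5232902) = 2937077*(-1/5232902) = -2937077/5232902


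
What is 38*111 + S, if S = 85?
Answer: 4303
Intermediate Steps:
38*111 + S = 38*111 + 85 = 4218 + 85 = 4303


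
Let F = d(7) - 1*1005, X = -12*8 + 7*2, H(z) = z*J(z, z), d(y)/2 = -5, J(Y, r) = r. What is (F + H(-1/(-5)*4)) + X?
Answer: -27409/25 ≈ -1096.4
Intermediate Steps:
d(y) = -10 (d(y) = 2*(-5) = -10)
H(z) = z² (H(z) = z*z = z²)
X = -82 (X = -96 + 14 = -82)
F = -1015 (F = -10 - 1*1005 = -10 - 1005 = -1015)
(F + H(-1/(-5)*4)) + X = (-1015 + (-1/(-5)*4)²) - 82 = (-1015 + (-1*(-⅕)*4)²) - 82 = (-1015 + ((⅕)*4)²) - 82 = (-1015 + (⅘)²) - 82 = (-1015 + 16/25) - 82 = -25359/25 - 82 = -27409/25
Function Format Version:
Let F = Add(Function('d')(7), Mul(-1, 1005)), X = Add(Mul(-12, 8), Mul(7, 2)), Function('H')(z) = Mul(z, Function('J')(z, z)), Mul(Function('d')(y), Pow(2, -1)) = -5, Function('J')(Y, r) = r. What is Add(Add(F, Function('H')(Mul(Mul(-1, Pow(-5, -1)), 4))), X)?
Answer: Rational(-27409, 25) ≈ -1096.4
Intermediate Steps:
Function('d')(y) = -10 (Function('d')(y) = Mul(2, -5) = -10)
Function('H')(z) = Pow(z, 2) (Function('H')(z) = Mul(z, z) = Pow(z, 2))
X = -82 (X = Add(-96, 14) = -82)
F = -1015 (F = Add(-10, Mul(-1, 1005)) = Add(-10, -1005) = -1015)
Add(Add(F, Function('H')(Mul(Mul(-1, Pow(-5, -1)), 4))), X) = Add(Add(-1015, Pow(Mul(Mul(-1, Pow(-5, -1)), 4), 2)), -82) = Add(Add(-1015, Pow(Mul(Mul(-1, Rational(-1, 5)), 4), 2)), -82) = Add(Add(-1015, Pow(Mul(Rational(1, 5), 4), 2)), -82) = Add(Add(-1015, Pow(Rational(4, 5), 2)), -82) = Add(Add(-1015, Rational(16, 25)), -82) = Add(Rational(-25359, 25), -82) = Rational(-27409, 25)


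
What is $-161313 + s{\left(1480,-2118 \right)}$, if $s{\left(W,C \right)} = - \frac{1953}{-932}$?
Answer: $- \frac{150341763}{932} \approx -1.6131 \cdot 10^{5}$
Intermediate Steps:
$s{\left(W,C \right)} = \frac{1953}{932}$ ($s{\left(W,C \right)} = \left(-1953\right) \left(- \frac{1}{932}\right) = \frac{1953}{932}$)
$-161313 + s{\left(1480,-2118 \right)} = -161313 + \frac{1953}{932} = - \frac{150341763}{932}$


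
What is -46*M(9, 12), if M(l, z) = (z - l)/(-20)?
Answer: 69/10 ≈ 6.9000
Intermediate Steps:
M(l, z) = -z/20 + l/20 (M(l, z) = (z - l)*(-1/20) = -z/20 + l/20)
-46*M(9, 12) = -46*(-1/20*12 + (1/20)*9) = -46*(-⅗ + 9/20) = -46*(-3/20) = 69/10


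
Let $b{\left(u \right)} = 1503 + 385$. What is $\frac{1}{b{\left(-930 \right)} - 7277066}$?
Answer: $- \frac{1}{7275178} \approx -1.3745 \cdot 10^{-7}$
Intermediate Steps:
$b{\left(u \right)} = 1888$
$\frac{1}{b{\left(-930 \right)} - 7277066} = \frac{1}{1888 - 7277066} = \frac{1}{-7275178} = - \frac{1}{7275178}$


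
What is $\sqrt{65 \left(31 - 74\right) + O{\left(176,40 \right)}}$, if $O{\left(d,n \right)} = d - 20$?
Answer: $i \sqrt{2639} \approx 51.371 i$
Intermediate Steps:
$O{\left(d,n \right)} = -20 + d$ ($O{\left(d,n \right)} = d - 20 = -20 + d$)
$\sqrt{65 \left(31 - 74\right) + O{\left(176,40 \right)}} = \sqrt{65 \left(31 - 74\right) + \left(-20 + 176\right)} = \sqrt{65 \left(-43\right) + 156} = \sqrt{-2795 + 156} = \sqrt{-2639} = i \sqrt{2639}$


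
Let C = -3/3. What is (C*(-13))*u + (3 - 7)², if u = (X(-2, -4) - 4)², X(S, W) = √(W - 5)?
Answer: 107 - 312*I ≈ 107.0 - 312.0*I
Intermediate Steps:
C = -1 (C = -3*⅓ = -1)
X(S, W) = √(-5 + W)
u = (-4 + 3*I)² (u = (√(-5 - 4) - 4)² = (√(-9) - 4)² = (3*I - 4)² = (-4 + 3*I)² ≈ 7.0 - 24.0*I)
(C*(-13))*u + (3 - 7)² = (-1*(-13))*(7 - 24*I) + (3 - 7)² = 13*(7 - 24*I) + (-4)² = (91 - 312*I) + 16 = 107 - 312*I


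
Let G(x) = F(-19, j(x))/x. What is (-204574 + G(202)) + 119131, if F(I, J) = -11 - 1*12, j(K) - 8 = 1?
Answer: -17259509/202 ≈ -85443.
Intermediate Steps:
j(K) = 9 (j(K) = 8 + 1 = 9)
F(I, J) = -23 (F(I, J) = -11 - 12 = -23)
G(x) = -23/x
(-204574 + G(202)) + 119131 = (-204574 - 23/202) + 119131 = -41323971/202 + 119131 = -17259509/202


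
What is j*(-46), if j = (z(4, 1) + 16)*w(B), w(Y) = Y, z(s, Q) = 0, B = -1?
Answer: 736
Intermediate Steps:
j = -16 (j = (0 + 16)*(-1) = 16*(-1) = -16)
j*(-46) = -16*(-46) = 736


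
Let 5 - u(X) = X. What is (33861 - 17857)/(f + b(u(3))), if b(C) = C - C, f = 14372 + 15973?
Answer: 16004/30345 ≈ 0.52740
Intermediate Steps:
u(X) = 5 - X
f = 30345
b(C) = 0
(33861 - 17857)/(f + b(u(3))) = (33861 - 17857)/(30345 + 0) = 16004/30345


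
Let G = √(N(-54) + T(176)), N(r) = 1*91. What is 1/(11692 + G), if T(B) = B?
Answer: 11692/136702597 - √267/136702597 ≈ 8.5409e-5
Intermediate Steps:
N(r) = 91
G = √267 (G = √(91 + 176) = √267 ≈ 16.340)
1/(11692 + G) = 1/(11692 + √267)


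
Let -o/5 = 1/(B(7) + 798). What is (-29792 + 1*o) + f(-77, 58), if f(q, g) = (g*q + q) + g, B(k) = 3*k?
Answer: -28072868/819 ≈ -34277.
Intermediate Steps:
o = -5/819 (o = -5/(3*7 + 798) = -5/(21 + 798) = -5/819 ≈ -0.0061050)
f(q, g) = g + q + g*q (f(q, g) = (q + g*q) + g = g + q + g*q)
(-29792 + 1*o) + f(-77, 58) = (-29792 + 1*(-5/819)) + (58 - 77 + 58*(-77)) = (-29792 - 5/819) + (58 - 77 - 4466) = -24399653/819 - 4485 = -28072868/819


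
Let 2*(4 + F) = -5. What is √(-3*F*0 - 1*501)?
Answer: I*√501 ≈ 22.383*I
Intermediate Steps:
F = -13/2 (F = -4 + (½)*(-5) = -4 - 5/2 = -13/2 ≈ -6.5000)
√(-3*F*0 - 1*501) = √(-3*(-13/2)*0 - 1*501) = √((39/2)*0 - 501) = √(0 - 501) = √(-501) = I*√501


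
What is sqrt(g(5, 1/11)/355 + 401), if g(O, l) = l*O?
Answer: 3*sqrt(27177238)/781 ≈ 20.025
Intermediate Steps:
g(O, l) = O*l
sqrt(g(5, 1/11)/355 + 401) = sqrt((5/11)/355 + 401) = sqrt((5*(1/11))*(1/355) + 401) = sqrt((5/11)*(1/355) + 401) = sqrt(1/781 + 401) = sqrt(313182/781) = 3*sqrt(27177238)/781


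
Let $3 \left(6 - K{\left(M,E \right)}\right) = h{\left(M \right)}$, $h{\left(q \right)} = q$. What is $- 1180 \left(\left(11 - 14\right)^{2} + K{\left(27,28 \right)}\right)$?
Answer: $-7080$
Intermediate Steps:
$K{\left(M,E \right)} = 6 - \frac{M}{3}$
$- 1180 \left(\left(11 - 14\right)^{2} + K{\left(27,28 \right)}\right) = - 1180 \left(\left(11 - 14\right)^{2} + \left(6 - 9\right)\right) = - 1180 \left(\left(-3\right)^{2} + \left(6 - 9\right)\right) = - 1180 \left(9 - 3\right) = \left(-1180\right) 6 = -7080$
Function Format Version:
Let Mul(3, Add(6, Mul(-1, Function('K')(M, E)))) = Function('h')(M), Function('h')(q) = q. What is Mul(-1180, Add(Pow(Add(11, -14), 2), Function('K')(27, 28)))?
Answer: -7080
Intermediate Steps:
Function('K')(M, E) = Add(6, Mul(Rational(-1, 3), M))
Mul(-1180, Add(Pow(Add(11, -14), 2), Function('K')(27, 28))) = Mul(-1180, Add(Pow(Add(11, -14), 2), Add(6, Mul(Rational(-1, 3), 27)))) = Mul(-1180, Add(Pow(-3, 2), Add(6, -9))) = Mul(-1180, Add(9, -3)) = Mul(-1180, 6) = -7080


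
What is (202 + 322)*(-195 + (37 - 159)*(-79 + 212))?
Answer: -8604604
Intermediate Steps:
(202 + 322)*(-195 + (37 - 159)*(-79 + 212)) = 524*(-195 - 122*133) = 524*(-195 - 16226) = 524*(-16421) = -8604604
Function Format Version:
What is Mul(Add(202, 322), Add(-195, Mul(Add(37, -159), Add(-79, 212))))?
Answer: -8604604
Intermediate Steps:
Mul(Add(202, 322), Add(-195, Mul(Add(37, -159), Add(-79, 212)))) = Mul(524, Add(-195, Mul(-122, 133))) = Mul(524, Add(-195, -16226)) = Mul(524, -16421) = -8604604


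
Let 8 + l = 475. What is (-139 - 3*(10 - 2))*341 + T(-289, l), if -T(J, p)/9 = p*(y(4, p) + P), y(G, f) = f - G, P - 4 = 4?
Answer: -2035196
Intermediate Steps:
P = 8 (P = 4 + 4 = 8)
l = 467 (l = -8 + 475 = 467)
T(J, p) = -9*p*(4 + p) (T(J, p) = -9*p*((p - 1*4) + 8) = -9*p*((p - 4) + 8) = -9*p*((-4 + p) + 8) = -9*p*(4 + p))
(-139 - 3*(10 - 2))*341 + T(-289, l) = (-139 - 3*(10 - 2))*341 - 9*467*(4 + 467) = (-139 - 3*8)*341 - 9*467*471 = (-139 - 24)*341 - 1979613 = -163*341 - 1979613 = -55583 - 1979613 = -2035196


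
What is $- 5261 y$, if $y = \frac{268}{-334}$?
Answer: $\frac{704974}{167} \approx 4221.4$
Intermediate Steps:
$y = - \frac{134}{167}$ ($y = 268 \left(- \frac{1}{334}\right) = - \frac{134}{167} \approx -0.80239$)
$- 5261 y = \left(-5261\right) \left(- \frac{134}{167}\right) = \frac{704974}{167}$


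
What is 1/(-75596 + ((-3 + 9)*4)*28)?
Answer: -1/74924 ≈ -1.3347e-5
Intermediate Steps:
1/(-75596 + ((-3 + 9)*4)*28) = 1/(-75596 + (6*4)*28) = 1/(-75596 + 24*28) = 1/(-75596 + 672) = 1/(-74924) = -1/74924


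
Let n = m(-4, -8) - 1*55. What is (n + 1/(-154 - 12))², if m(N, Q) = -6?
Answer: 102556129/27556 ≈ 3721.7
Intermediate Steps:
n = -61 (n = -6 - 1*55 = -6 - 55 = -61)
(n + 1/(-154 - 12))² = (-61 + 1/(-154 - 12))² = (-61 + 1/(-166))² = (-61 - 1/166)² = (-10127/166)² = 102556129/27556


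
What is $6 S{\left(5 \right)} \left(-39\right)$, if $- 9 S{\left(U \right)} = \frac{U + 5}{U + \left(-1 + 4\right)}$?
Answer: $\frac{65}{2} \approx 32.5$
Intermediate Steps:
$S{\left(U \right)} = - \frac{5 + U}{9 \left(3 + U\right)}$ ($S{\left(U \right)} = - \frac{\left(U + 5\right) \frac{1}{U + \left(-1 + 4\right)}}{9} = - \frac{\left(5 + U\right) \frac{1}{U + 3}}{9} = - \frac{\left(5 + U\right) \frac{1}{3 + U}}{9} = - \frac{\frac{1}{3 + U} \left(5 + U\right)}{9} = - \frac{5 + U}{9 \left(3 + U\right)}$)
$6 S{\left(5 \right)} \left(-39\right) = 6 \frac{-5 - 5}{9 \left(3 + 5\right)} \left(-39\right) = 6 \frac{-5 - 5}{9 \cdot 8} \left(-39\right) = 6 \cdot \frac{1}{9} \cdot \frac{1}{8} \left(-10\right) \left(-39\right) = 6 \left(- \frac{5}{36}\right) \left(-39\right) = \left(- \frac{5}{6}\right) \left(-39\right) = \frac{65}{2}$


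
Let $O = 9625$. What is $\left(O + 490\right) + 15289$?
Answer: $25404$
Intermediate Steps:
$\left(O + 490\right) + 15289 = \left(9625 + 490\right) + 15289 = 10115 + 15289 = 25404$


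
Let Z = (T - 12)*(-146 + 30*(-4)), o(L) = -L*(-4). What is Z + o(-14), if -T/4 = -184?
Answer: -192640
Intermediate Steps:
T = 736 (T = -4*(-184) = 736)
o(L) = 4*L
Z = -192584 (Z = (736 - 12)*(-146 + 30*(-4)) = 724*(-146 - 120) = 724*(-266) = -192584)
Z + o(-14) = -192584 + 4*(-14) = -192584 - 56 = -192640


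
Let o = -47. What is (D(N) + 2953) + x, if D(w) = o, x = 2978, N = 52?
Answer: 5884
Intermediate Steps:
D(w) = -47
(D(N) + 2953) + x = (-47 + 2953) + 2978 = 2906 + 2978 = 5884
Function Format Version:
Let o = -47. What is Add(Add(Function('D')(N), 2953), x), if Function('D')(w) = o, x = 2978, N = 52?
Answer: 5884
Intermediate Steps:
Function('D')(w) = -47
Add(Add(Function('D')(N), 2953), x) = Add(Add(-47, 2953), 2978) = Add(2906, 2978) = 5884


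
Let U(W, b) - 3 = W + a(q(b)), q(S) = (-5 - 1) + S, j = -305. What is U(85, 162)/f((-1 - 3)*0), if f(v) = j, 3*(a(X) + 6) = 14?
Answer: -52/183 ≈ -0.28415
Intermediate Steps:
q(S) = -6 + S
a(X) = -4/3 (a(X) = -6 + (⅓)*14 = -6 + 14/3 = -4/3)
f(v) = -305
U(W, b) = 5/3 + W (U(W, b) = 3 + (W - 4/3) = 3 + (-4/3 + W) = 5/3 + W)
U(85, 162)/f((-1 - 3)*0) = (5/3 + 85)/(-305) = (260/3)*(-1/305) = -52/183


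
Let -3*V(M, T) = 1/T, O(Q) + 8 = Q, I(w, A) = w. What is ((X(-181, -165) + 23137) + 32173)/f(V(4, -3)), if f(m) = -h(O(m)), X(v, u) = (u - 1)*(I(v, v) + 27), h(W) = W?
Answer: 727866/71 ≈ 10252.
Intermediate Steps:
O(Q) = -8 + Q
V(M, T) = -1/(3*T)
X(v, u) = (-1 + u)*(27 + v) (X(v, u) = (u - 1)*(v + 27) = (-1 + u)*(27 + v))
f(m) = 8 - m (f(m) = -(-8 + m) = 8 - m)
((X(-181, -165) + 23137) + 32173)/f(V(4, -3)) = (((-27 - 1*(-181) + 27*(-165) - 165*(-181)) + 23137) + 32173)/(8 - (-1)/(3*(-3))) = (((-27 + 181 - 4455 + 29865) + 23137) + 32173)/(8 - (-1)*(-1)/(3*3)) = ((25564 + 23137) + 32173)/(8 - 1*⅑) = (48701 + 32173)/(8 - ⅑) = 80874/(71/9) = 80874*(9/71) = 727866/71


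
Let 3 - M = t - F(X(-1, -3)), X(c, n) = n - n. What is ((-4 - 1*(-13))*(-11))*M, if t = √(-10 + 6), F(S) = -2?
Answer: -99 + 198*I ≈ -99.0 + 198.0*I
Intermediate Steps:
X(c, n) = 0
t = 2*I (t = √(-4) = 2*I ≈ 2.0*I)
M = 1 - 2*I (M = 3 - (2*I - 1*(-2)) = 3 - (2*I + 2) = 3 - (2 + 2*I) = 3 + (-2 - 2*I) = 1 - 2*I ≈ 1.0 - 2.0*I)
((-4 - 1*(-13))*(-11))*M = ((-4 - 1*(-13))*(-11))*(1 - 2*I) = ((-4 + 13)*(-11))*(1 - 2*I) = (9*(-11))*(1 - 2*I) = -99*(1 - 2*I) = -99 + 198*I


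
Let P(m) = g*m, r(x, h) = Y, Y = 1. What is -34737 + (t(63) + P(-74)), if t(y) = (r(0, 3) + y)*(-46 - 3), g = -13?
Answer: -36911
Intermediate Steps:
r(x, h) = 1
P(m) = -13*m
t(y) = -49 - 49*y (t(y) = (1 + y)*(-46 - 3) = (1 + y)*(-49) = -49 - 49*y)
-34737 + (t(63) + P(-74)) = -34737 + ((-49 - 49*63) - 13*(-74)) = -34737 + ((-49 - 3087) + 962) = -34737 + (-3136 + 962) = -34737 - 2174 = -36911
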